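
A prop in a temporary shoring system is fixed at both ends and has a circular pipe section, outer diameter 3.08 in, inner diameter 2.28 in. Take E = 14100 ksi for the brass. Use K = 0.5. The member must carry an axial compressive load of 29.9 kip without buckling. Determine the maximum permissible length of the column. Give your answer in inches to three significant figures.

L_max ≈ 240 in

d_o = 3.08 in, d_i = 2.28 in
I = π(d_o⁴ − d_i⁴)/64 = π(3.08⁴ − 2.280⁴)/64 = 3.091 in⁴
At the buckling limit P_cr = P = 2.990×10^4 lb
From P_cr = π²EI/(K·L)²:  L = (1/K)·√(π²EI/P_cr) = (1/0.5)·√(π²×1.41×10^7×3.091/2.990×10^4)
L = 240 in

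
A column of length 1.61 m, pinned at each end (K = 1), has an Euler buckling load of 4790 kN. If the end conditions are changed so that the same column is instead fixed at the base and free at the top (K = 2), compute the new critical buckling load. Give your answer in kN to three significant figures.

P_cr ∝ 1/K², so P_cr,new = P_cr,old × (K_old/K_new)² = 4790 × (1/2)²
= 4790 × 0.2500 = 1200 kN

P_cr ≈ 1200 kN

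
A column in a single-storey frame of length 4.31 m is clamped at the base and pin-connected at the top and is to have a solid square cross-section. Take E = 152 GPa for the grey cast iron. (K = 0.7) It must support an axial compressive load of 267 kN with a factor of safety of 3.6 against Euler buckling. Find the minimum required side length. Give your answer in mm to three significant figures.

a ≈ 91.5 mm

Required P_cr = n·P = 3.6 × 267 = 961.2 kN
L_e = K·L = 0.7 × 4.31 = 3.017 m
Required I = P_cr·L_e²/(π²E) = 9.612×10^5 × 3.017² / (π² × 1.52×10^11) = 5.832×10^-6 m⁴
I_req = 5.832×10^6 mm⁴
Solid square: I = a⁴/12  ⇒  a = (12I)^(1/4) = (12×5.832×10^6)^(1/4) = 91.5 mm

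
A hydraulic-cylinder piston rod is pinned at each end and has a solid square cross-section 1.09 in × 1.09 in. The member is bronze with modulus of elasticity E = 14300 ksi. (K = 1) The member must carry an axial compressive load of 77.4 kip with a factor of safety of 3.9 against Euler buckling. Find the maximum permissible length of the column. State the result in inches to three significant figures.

I = a⁴/12 = 1.09⁴/12 = 0.1176 in⁴
Required critical load P_cr = n·P = 3.9 × 77.4 = 301.9 kip = 3.019×10^5 lb
From P_cr = π²EI/(K·L)²:  L = (1/K)·√(π²EI/P_cr) = (1/1)·√(π²×1.43×10^7×0.1176/3.019×10^5)
L = 7.42 in

L_max ≈ 7.42 in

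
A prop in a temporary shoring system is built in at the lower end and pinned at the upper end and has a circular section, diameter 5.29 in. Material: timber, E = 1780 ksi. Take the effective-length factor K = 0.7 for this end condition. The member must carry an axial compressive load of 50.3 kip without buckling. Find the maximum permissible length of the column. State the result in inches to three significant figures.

I = πd⁴/64 = π×5.29⁴/64 = 38.44 in⁴
At the buckling limit P_cr = P = 5.030×10^4 lb
From P_cr = π²EI/(K·L)²:  L = (1/K)·√(π²EI/P_cr) = (1/0.7)·√(π²×1.78×10^6×38.44/5.030×10^4)
L = 166 in

L_max ≈ 166 in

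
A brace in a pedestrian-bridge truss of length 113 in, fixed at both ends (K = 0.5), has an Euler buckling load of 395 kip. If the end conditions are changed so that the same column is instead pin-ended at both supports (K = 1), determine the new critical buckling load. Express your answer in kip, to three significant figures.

P_cr ≈ 98.8 kip

P_cr ∝ 1/K², so P_cr,new = P_cr,old × (K_old/K_new)² = 395 × (0.5/1)²
= 395 × 0.2500 = 98.8 kip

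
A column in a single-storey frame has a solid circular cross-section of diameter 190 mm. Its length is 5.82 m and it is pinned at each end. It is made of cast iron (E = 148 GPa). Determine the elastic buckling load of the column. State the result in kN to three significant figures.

I = πd⁴/64 = π×190⁴/64 = 6.397×10^7 mm⁴
I = 6.397×10^7 mm⁴ = 6.397×10^-5 m⁴
Effective length L_e = K·L = 1 × 5.82 = 5.820 m
P_cr = π²EI / L_e² = π² × 148×10⁹ × 6.397×10^-5 / 5.820² = 2.759×10^6 N

P_cr ≈ 2760 kN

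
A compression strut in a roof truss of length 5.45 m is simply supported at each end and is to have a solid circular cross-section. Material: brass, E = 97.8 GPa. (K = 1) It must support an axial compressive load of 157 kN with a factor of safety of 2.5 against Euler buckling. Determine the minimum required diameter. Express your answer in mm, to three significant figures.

d ≈ 125 mm

Required P_cr = n·P = 2.5 × 157 = 392.5 kN
L_e = K·L = 1 × 5.45 = 5.450 m
Required I = P_cr·L_e²/(π²E) = 3.925×10^5 × 5.450² / (π² × 9.78×10^10) = 1.208×10^-5 m⁴
I_req = 1.208×10^7 mm⁴
Solid circle: I = πd⁴/64  ⇒  d = (64I/π)^(1/4) = (64×1.208×10^7/π)^(1/4) = 125 mm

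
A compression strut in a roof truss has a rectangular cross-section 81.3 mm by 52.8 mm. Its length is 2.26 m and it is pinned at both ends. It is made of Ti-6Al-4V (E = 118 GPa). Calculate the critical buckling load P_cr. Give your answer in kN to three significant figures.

Buckling occurs about the weak axis: I_min = h·b³/12 with b = 52.8 mm (the shorter side).
I_min = 81.3×52.8³/12 = 9.973×10^5 mm⁴
I = 9.973×10^5 mm⁴ = 9.973×10^-7 m⁴
Effective length L_e = K·L = 1 × 2.26 = 2.260 m
P_cr = π²EI / L_e² = π² × 118×10⁹ × 9.973×10^-7 / 2.260² = 2.274×10^5 N

P_cr ≈ 227 kN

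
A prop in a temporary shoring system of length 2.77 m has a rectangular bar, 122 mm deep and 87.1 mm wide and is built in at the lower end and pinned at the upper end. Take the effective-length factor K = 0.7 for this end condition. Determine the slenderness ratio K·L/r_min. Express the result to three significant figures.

Buckling occurs about the weak axis: I_min = h·b³/12 with b = 87.1 mm (the shorter side).
I_min = 122×87.1³/12 = 6.718×10^6 mm⁴
A = 1.063×10^4 mm²;  r_min = √(I/A) = √(6.718×10^6/1.063×10^4) = 25.14 mm
L_e = K·L = 0.7 × 2.77 m = 1.939 m = 1939.0 mm
λ = L_e / r_min = 1939.0 / 25.14 = 77.1

λ ≈ 77.1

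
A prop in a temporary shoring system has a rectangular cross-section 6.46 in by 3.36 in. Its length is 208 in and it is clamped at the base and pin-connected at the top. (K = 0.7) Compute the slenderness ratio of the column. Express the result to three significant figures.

λ ≈ 150

For a rectangle r_min = b/√12 = 3.36/√12 = 0.9699 in
L_e = K·L = 0.7 × 208 = 145.6 in
λ = L_e / r_min = 145.60 / 0.9699 = 150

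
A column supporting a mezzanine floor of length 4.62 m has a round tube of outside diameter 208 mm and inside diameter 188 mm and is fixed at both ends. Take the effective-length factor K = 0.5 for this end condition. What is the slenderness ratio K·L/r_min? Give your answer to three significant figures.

λ ≈ 33.0

d_o = 208 mm, d_i = 188 mm
I = π(d_o⁴ − d_i⁴)/64 = π(208⁴ − 188.0⁴)/64 = 3.056×10^7 mm⁴
A = 6.220×10^3 mm²;  r_min = √(I/A) = √(3.056×10^7/6.220×10^3) = 70.09 mm
L_e = K·L = 0.5 × 4.62 m = 2.310 m = 2310.0 mm
λ = L_e / r_min = 2310.0 / 70.09 = 33.0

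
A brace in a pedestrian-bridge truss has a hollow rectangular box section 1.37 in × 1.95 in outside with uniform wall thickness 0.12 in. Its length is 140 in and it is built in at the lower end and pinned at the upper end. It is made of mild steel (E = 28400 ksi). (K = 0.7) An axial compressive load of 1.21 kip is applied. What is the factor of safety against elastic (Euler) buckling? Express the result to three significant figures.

Inner dimensions: h_i = 1.95 − 2×0.12 = 1.710 in, b_i = 1.37 − 2×0.12 = 1.130 in
Weak-axis I_min = (h_o·b_o³ − h_i·b_i³)/12 with b_o = 1.37, b_i = 1.130 in (shorter outer/inner sides).
I_min = (1.95×1.37³ − 1.710×1.130³)/12 = 0.2122 in⁴
Effective length L_e = K·L = 0.7 × 140 = 98.00 in
P_cr = π²EI / L_e² = π² × 28400×10³ × 0.2122 / 98.00² = 6.194×10^3 lb
Factor of safety n = P_cr / P = 6.1941 / 1.21 = 5.12

n ≈ 5.12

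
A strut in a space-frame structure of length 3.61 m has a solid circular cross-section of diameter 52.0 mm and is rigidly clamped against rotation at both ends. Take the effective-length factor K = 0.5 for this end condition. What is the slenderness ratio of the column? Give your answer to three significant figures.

For a solid circle r = d/4 = 52.0/4 = 13.00 mm
L_e = K·L = 0.5 × 3.61 m = 1.805 m = 1805.0 mm
λ = L_e / r_min = 1805.0 / 13.00 = 139

λ ≈ 139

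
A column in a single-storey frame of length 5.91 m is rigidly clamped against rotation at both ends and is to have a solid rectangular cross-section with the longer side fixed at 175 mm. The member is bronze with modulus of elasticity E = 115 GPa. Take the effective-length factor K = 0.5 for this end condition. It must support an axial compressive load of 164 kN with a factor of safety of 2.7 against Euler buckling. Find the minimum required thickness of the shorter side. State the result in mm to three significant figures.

Required P_cr = n·P = 2.7 × 164 = 442.8 kN
L_e = K·L = 0.5 × 5.91 = 2.955 m
Required I = P_cr·L_e²/(π²E) = 4.428×10^5 × 2.955² / (π² × 1.15×10^11) = 3.407×10^-6 m⁴
I_req = 3.407×10^6 mm⁴
Rectangle, weak axis: I_min = h·b³/12 with h = 175 mm fixed  ⇒  b = (12I/h)^(1/3) = 61.6 mm

b ≈ 61.6 mm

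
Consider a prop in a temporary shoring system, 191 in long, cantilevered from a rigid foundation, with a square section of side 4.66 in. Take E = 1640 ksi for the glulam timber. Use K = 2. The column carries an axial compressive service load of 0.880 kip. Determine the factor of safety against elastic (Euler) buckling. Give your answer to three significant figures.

I = a⁴/12 = 4.66⁴/12 = 39.30 in⁴
Effective length L_e = K·L = 2 × 191 = 382.0 in
P_cr = π²EI / L_e² = π² × 1640×10³ × 39.30 / 382.0² = 4.359×10^3 lb
Factor of safety n = P_cr / P = 4.3589 / 0.880 = 4.95

n ≈ 4.95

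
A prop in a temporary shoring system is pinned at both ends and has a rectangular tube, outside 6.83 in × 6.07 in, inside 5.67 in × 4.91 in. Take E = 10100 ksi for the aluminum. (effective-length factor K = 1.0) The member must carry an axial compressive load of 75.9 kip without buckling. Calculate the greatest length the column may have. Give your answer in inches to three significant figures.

Weak-axis I_min = (h_o·b_o³ − h_i·b_i³)/12 with b_o = 6.07, b_i = 4.910 in (shorter outer/inner sides).
I_min = (6.83×6.07³ − 5.670×4.910³)/12 = 71.36 in⁴
At the buckling limit P_cr = P = 7.590×10^4 lb
From P_cr = π²EI/(K·L)²:  L = (1/K)·√(π²EI/P_cr) = (1/1)·√(π²×1.01×10^7×71.36/7.590×10^4)
L = 306 in

L_max ≈ 306 in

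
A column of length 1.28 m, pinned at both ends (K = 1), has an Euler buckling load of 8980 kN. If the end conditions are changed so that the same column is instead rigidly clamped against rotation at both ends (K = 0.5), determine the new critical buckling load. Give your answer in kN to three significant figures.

P_cr ∝ 1/K², so P_cr,new = P_cr,old × (K_old/K_new)² = 8980 × (1/0.5)²
= 8980 × 4.000 = 35900 kN

P_cr ≈ 35900 kN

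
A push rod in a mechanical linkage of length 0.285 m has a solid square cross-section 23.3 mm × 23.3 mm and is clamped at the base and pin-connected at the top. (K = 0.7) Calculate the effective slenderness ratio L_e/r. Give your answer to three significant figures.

I = a⁴/12 = 23.3⁴/12 = 2.456×10^4 mm⁴
A = 542.9 mm²;  r_min = √(I/A) = √(2.456×10^4/542.9) = 6.726 mm
L_e = K·L = 0.7 × 0.285 m = 0.1995 m = 199.50 mm
λ = L_e / r_min = 199.50 / 6.726 = 29.7

λ ≈ 29.7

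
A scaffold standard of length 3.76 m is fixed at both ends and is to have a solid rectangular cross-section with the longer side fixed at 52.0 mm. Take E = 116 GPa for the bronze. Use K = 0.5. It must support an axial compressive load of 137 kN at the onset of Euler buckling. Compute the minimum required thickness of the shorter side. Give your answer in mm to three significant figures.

b ≈ 46.0 mm

L_e = K·L = 0.5 × 3.76 = 1.880 m
Required I = P_cr·L_e²/(π²E) = 1.370×10^5 × 1.880² / (π² × 1.16×10^11) = 4.229×10^-7 m⁴
I_req = 4.229×10^5 mm⁴
Rectangle, weak axis: I_min = h·b³/12 with h = 52.0 mm fixed  ⇒  b = (12I/h)^(1/3) = 46.0 mm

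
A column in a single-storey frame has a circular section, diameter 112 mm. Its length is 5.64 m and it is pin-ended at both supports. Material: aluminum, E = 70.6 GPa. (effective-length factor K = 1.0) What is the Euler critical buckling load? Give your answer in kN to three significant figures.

P_cr ≈ 169 kN

I = πd⁴/64 = π×112⁴/64 = 7.724×10^6 mm⁴
I = 7.724×10^6 mm⁴ = 7.724×10^-6 m⁴
Effective length L_e = K·L = 1 × 5.64 = 5.640 m
P_cr = π²EI / L_e² = π² × 70.6×10⁹ × 7.724×10^-6 / 5.640² = 1.692×10^5 N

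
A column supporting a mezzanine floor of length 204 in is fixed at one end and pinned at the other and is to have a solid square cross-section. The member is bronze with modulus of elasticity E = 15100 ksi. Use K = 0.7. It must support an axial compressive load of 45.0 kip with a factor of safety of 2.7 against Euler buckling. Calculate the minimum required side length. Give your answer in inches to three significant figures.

Required P_cr = n·P = 2.7 × 45.0 = 121.5 kip
L_e = K·L = 0.7 × 204 = 142.8 in
Required I = P_cr·L_e²/(π²E) = 1.215×10^5 × 142.8² / (π² × 1.51×10^7) = 16.62 in⁴
Solid square: I = a⁴/12  ⇒  a = (12I)^(1/4) = (12×16.62)^(1/4) = 3.76 in

a ≈ 3.76 in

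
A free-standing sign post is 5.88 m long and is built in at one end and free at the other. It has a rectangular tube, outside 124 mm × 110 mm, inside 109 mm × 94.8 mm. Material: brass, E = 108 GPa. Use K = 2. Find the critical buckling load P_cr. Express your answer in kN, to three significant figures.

P_cr ≈ 46.4 kN

Weak-axis I_min = (h_o·b_o³ − h_i·b_i³)/12 with b_o = 110, b_i = 94.80 mm (shorter outer/inner sides).
I_min = (124×110³ − 109.0×94.80³)/12 = 6.015×10^6 mm⁴
I = 6.015×10^6 mm⁴ = 6.015×10^-6 m⁴
Effective length L_e = K·L = 2 × 5.88 = 11.76 m
P_cr = π²EI / L_e² = π² × 108×10⁹ × 6.015×10^-6 / 11.76² = 4.636×10^4 N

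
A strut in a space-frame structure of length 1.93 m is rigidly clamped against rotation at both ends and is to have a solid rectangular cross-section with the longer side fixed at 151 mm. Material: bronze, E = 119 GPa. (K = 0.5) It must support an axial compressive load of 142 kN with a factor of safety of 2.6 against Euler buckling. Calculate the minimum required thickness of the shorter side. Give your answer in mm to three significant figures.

b ≈ 28.5 mm

Required P_cr = n·P = 2.6 × 142 = 369.2 kN
L_e = K·L = 0.5 × 1.93 = 0.9650 m
Required I = P_cr·L_e²/(π²E) = 3.692×10^5 × 0.9650² / (π² × 1.19×10^11) = 2.927×10^-7 m⁴
I_req = 2.927×10^5 mm⁴
Rectangle, weak axis: I_min = h·b³/12 with h = 151 mm fixed  ⇒  b = (12I/h)^(1/3) = 28.5 mm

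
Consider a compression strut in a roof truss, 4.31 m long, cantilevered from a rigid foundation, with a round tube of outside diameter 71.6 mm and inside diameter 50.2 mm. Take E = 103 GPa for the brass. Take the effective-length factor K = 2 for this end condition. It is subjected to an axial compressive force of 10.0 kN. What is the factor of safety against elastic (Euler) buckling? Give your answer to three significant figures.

n ≈ 1.34

d_o = 71.6 mm, d_i = 50.2 mm
I = π(d_o⁴ − d_i⁴)/64 = π(71.6⁴ − 50.20⁴)/64 = 9.784×10^5 mm⁴
I = 9.784×10^5 mm⁴ = 9.784×10^-7 m⁴
Effective length L_e = K·L = 2 × 4.31 = 8.620 m
P_cr = π²EI / L_e² = π² × 103×10⁹ × 9.784×10^-7 / 8.620² = 1.339×10^4 N
Factor of safety n = P_cr / P = 13.385 / 10.0 = 1.34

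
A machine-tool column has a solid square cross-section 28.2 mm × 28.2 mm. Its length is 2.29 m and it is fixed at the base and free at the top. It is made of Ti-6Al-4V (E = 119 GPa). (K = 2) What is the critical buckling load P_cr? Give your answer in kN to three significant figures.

I = a⁴/12 = 28.2⁴/12 = 5.270×10^4 mm⁴
I = 5.270×10^4 mm⁴ = 5.270×10^-8 m⁴
Effective length L_e = K·L = 2 × 2.29 = 4.580 m
P_cr = π²EI / L_e² = π² × 119×10⁹ × 5.270×10^-8 / 4.580² = 2.951×10^3 N

P_cr ≈ 2.95 kN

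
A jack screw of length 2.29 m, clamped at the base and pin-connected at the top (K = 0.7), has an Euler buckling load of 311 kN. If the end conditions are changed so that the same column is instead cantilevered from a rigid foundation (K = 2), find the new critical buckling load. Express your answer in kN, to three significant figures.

P_cr ≈ 38.1 kN

P_cr ∝ 1/K², so P_cr,new = P_cr,old × (K_old/K_new)² = 311 × (0.7/2)²
= 311 × 0.1225 = 38.1 kN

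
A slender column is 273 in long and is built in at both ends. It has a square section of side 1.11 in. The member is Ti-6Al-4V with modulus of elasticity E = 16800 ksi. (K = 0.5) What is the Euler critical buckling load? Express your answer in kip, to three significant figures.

I = a⁴/12 = 1.11⁴/12 = 0.1265 in⁴
Effective length L_e = K·L = 0.5 × 273 = 136.5 in
P_cr = π²EI / L_e² = π² × 16800×10³ × 0.1265 / 136.5² = 1.126×10^3 lb

P_cr ≈ 1.13 kip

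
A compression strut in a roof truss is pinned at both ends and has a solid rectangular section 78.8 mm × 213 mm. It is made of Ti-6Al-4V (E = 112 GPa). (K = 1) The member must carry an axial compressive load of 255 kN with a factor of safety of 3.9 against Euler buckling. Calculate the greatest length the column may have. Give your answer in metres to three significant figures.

Buckling occurs about the weak axis: I_min = h·b³/12 with b = 78.8 mm (the shorter side).
I_min = 213×78.8³/12 = 8.685×10^6 mm⁴
I = 8.685×10^-6 m⁴
Required critical load P_cr = n·P = 3.9 × 255 = 994.5 kN = 9.945×10^5 N
From P_cr = π²EI/(K·L)²:  L = (1/K)·√(π²EI/P_cr) = (1/1)·√(π²×1.12×10^11×8.685×10^-6/9.945×10^5)
L = 3.11 m

L_max ≈ 3.11 m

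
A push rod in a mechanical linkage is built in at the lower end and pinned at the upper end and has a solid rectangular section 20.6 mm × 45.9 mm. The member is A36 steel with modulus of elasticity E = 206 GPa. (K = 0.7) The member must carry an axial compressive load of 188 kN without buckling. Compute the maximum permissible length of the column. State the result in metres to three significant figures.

L_max ≈ 0.859 m

Buckling occurs about the weak axis: I_min = h·b³/12 with b = 20.6 mm (the shorter side).
I_min = 45.9×20.6³/12 = 3.344×10^4 mm⁴
I = 3.344×10^-8 m⁴
At the buckling limit P_cr = P = 1.880×10^5 N
From P_cr = π²EI/(K·L)²:  L = (1/K)·√(π²EI/P_cr) = (1/0.7)·√(π²×2.06×10^11×3.344×10^-8/1.880×10^5)
L = 0.859 m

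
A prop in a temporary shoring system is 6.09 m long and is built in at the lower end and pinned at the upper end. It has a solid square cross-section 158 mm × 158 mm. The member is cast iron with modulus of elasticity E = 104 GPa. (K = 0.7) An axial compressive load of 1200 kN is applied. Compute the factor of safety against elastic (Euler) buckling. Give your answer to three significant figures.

n ≈ 2.44

I = a⁴/12 = 158⁴/12 = 5.193×10^7 mm⁴
I = 5.193×10^7 mm⁴ = 5.193×10^-5 m⁴
Effective length L_e = K·L = 0.7 × 6.09 = 4.263 m
P_cr = π²EI / L_e² = π² × 104×10⁹ × 5.193×10^-5 / 4.263² = 2.933×10^6 N
Factor of safety n = P_cr / P = 2933.3 / 1200 = 2.44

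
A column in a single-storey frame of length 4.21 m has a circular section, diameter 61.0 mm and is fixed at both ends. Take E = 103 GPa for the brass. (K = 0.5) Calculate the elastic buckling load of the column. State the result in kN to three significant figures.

I = πd⁴/64 = π×61.0⁴/64 = 6.797×10^5 mm⁴
I = 6.797×10^5 mm⁴ = 6.797×10^-7 m⁴
Effective length L_e = K·L = 0.5 × 4.21 = 2.105 m
P_cr = π²EI / L_e² = π² × 103×10⁹ × 6.797×10^-7 / 2.105² = 1.559×10^5 N

P_cr ≈ 156 kN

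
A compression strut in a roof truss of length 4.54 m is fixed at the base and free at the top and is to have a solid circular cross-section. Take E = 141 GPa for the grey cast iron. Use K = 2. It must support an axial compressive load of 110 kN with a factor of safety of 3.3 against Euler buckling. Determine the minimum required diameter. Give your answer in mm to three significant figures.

d ≈ 145 mm

Required P_cr = n·P = 3.3 × 110 = 363.0 kN
L_e = K·L = 2 × 4.54 = 9.080 m
Required I = P_cr·L_e²/(π²E) = 3.630×10^5 × 9.080² / (π² × 1.41×10^11) = 2.151×10^-5 m⁴
I_req = 2.151×10^7 mm⁴
Solid circle: I = πd⁴/64  ⇒  d = (64I/π)^(1/4) = (64×2.151×10^7/π)^(1/4) = 145 mm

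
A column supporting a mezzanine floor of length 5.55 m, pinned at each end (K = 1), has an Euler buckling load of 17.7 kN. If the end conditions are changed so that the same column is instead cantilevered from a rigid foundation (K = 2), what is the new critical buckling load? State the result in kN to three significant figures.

P_cr ∝ 1/K², so P_cr,new = P_cr,old × (K_old/K_new)² = 17.7 × (1/2)²
= 17.7 × 0.2500 = 4.42 kN

P_cr ≈ 4.42 kN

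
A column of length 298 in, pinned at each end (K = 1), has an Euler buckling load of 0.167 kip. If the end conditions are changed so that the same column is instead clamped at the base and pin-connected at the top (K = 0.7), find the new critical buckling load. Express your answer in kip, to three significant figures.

P_cr ∝ 1/K², so P_cr,new = P_cr,old × (K_old/K_new)² = 0.167 × (1/0.7)²
= 0.167 × 2.041 = 0.341 kip

P_cr ≈ 0.341 kip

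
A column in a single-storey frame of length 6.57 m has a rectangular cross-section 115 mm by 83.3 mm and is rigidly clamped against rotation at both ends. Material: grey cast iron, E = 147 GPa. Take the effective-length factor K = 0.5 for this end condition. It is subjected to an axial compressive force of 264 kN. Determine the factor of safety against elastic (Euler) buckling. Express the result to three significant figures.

Buckling occurs about the weak axis: I_min = h·b³/12 with b = 83.3 mm (the shorter side).
I_min = 115×83.3³/12 = 5.539×10^6 mm⁴
I = 5.539×10^6 mm⁴ = 5.539×10^-6 m⁴
Effective length L_e = K·L = 0.5 × 6.57 = 3.285 m
P_cr = π²EI / L_e² = π² × 147×10⁹ × 5.539×10^-6 / 3.285² = 7.447×10^5 N
Factor of safety n = P_cr / P = 744.73 / 264 = 2.82

n ≈ 2.82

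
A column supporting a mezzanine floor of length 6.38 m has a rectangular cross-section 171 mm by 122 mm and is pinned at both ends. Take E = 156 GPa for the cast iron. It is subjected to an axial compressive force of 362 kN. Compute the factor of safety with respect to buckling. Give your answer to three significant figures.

Buckling occurs about the weak axis: I_min = h·b³/12 with b = 122 mm (the shorter side).
I_min = 171×122³/12 = 2.588×10^7 mm⁴
I = 2.588×10^7 mm⁴ = 2.588×10^-5 m⁴
Effective length L_e = K·L = 1 × 6.38 = 6.380 m
P_cr = π²EI / L_e² = π² × 156×10⁹ × 2.588×10^-5 / 6.380² = 9.788×10^5 N
Factor of safety n = P_cr / P = 978.76 / 362 = 2.70

n ≈ 2.70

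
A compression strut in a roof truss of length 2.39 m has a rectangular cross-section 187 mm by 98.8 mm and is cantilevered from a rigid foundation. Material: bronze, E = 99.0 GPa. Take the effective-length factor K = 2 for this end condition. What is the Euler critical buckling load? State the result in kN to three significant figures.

Buckling occurs about the weak axis: I_min = h·b³/12 with b = 98.8 mm (the shorter side).
I_min = 187×98.8³/12 = 1.503×10^7 mm⁴
I = 1.503×10^7 mm⁴ = 1.503×10^-5 m⁴
Effective length L_e = K·L = 2 × 2.39 = 4.780 m
P_cr = π²EI / L_e² = π² × 99.0×10⁹ × 1.503×10^-5 / 4.780² = 6.427×10^5 N

P_cr ≈ 643 kN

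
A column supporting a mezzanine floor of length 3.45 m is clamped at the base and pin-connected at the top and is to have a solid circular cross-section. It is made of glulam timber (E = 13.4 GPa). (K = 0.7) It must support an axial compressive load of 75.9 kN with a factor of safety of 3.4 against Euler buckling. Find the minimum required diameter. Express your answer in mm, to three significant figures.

d ≈ 123 mm

Required P_cr = n·P = 3.4 × 75.9 = 258.1 kN
L_e = K·L = 0.7 × 3.45 = 2.415 m
Required I = P_cr·L_e²/(π²E) = 2.581×10^5 × 2.415² / (π² × 1.34×10^10) = 1.138×10^-5 m⁴
I_req = 1.138×10^7 mm⁴
Solid circle: I = πd⁴/64  ⇒  d = (64I/π)^(1/4) = (64×1.138×10^7/π)^(1/4) = 123 mm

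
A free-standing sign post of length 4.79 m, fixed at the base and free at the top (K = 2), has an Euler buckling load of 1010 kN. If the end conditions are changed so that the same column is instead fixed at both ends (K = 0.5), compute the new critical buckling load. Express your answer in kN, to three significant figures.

P_cr ≈ 16200 kN

P_cr ∝ 1/K², so P_cr,new = P_cr,old × (K_old/K_new)² = 1010 × (2/0.5)²
= 1010 × 16.00 = 16200 kN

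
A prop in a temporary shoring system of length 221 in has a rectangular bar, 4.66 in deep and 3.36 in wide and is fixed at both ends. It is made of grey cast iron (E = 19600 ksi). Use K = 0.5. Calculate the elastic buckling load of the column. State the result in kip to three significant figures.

P_cr ≈ 233 kip

Buckling occurs about the weak axis: I_min = h·b³/12 with b = 3.36 in (the shorter side).
I_min = 4.66×3.36³/12 = 14.73 in⁴
Effective length L_e = K·L = 0.5 × 221 = 110.5 in
P_cr = π²EI / L_e² = π² × 19600×10³ × 14.73 / 110.5² = 2.334×10^5 lb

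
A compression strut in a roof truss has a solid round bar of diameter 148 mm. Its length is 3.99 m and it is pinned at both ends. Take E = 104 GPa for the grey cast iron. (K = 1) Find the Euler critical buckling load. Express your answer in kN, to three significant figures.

P_cr ≈ 1520 kN

I = πd⁴/64 = π×148⁴/64 = 2.355×10^7 mm⁴
I = 2.355×10^7 mm⁴ = 2.355×10^-5 m⁴
Effective length L_e = K·L = 1 × 3.99 = 3.990 m
P_cr = π²EI / L_e² = π² × 104×10⁹ × 2.355×10^-5 / 3.990² = 1.518×10^6 N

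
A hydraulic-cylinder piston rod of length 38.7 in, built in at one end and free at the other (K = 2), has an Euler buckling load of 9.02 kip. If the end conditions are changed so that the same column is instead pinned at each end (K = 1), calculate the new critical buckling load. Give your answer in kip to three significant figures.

P_cr ≈ 36.1 kip

P_cr ∝ 1/K², so P_cr,new = P_cr,old × (K_old/K_new)² = 9.02 × (2/1)²
= 9.02 × 4.000 = 36.1 kip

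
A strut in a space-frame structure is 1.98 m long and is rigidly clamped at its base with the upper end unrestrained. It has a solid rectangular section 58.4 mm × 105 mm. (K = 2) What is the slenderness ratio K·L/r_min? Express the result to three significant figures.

For a rectangle r_min = b/√12 = 58.4/√12 = 16.86 mm
L_e = K·L = 2 × 1.98 m = 3.960 m = 3960.0 mm
λ = L_e / r_min = 3960.0 / 16.86 = 235

λ ≈ 235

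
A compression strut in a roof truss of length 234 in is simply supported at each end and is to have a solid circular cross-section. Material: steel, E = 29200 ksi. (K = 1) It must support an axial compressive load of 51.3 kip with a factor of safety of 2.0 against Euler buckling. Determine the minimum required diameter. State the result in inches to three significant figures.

Required P_cr = n·P = 2.0 × 51.3 = 102.6 kip
L_e = K·L = 1 × 234 = 234.0 in
Required I = P_cr·L_e²/(π²E) = 1.026×10^5 × 234.0² / (π² × 2.92×10^7) = 19.49 in⁴
Solid circle: I = πd⁴/64  ⇒  d = (64I/π)^(1/4) = (64×19.49/π)^(1/4) = 4.46 in

d ≈ 4.46 in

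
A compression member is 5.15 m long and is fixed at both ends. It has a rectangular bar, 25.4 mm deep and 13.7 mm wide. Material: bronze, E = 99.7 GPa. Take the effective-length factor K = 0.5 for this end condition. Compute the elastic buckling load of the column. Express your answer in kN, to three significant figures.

P_cr ≈ 0.808 kN

Buckling occurs about the weak axis: I_min = h·b³/12 with b = 13.7 mm (the shorter side).
I_min = 25.4×13.7³/12 = 5.443×10^3 mm⁴
I = 5.443×10^3 mm⁴ = 5.443×10^-9 m⁴
Effective length L_e = K·L = 0.5 × 5.15 = 2.575 m
P_cr = π²EI / L_e² = π² × 99.7×10⁹ × 5.443×10^-9 / 2.575² = 807.7 N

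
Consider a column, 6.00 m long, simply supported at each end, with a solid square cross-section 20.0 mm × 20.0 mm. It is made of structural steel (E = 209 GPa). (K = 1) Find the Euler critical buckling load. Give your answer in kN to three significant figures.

I = a⁴/12 = 20.0⁴/12 = 1.333×10^4 mm⁴
I = 1.333×10^4 mm⁴ = 1.333×10^-8 m⁴
Effective length L_e = K·L = 1 × 6.00 = 6.000 m
P_cr = π²EI / L_e² = π² × 209×10⁹ × 1.333×10^-8 / 6.000² = 764.0 N

P_cr ≈ 0.764 kN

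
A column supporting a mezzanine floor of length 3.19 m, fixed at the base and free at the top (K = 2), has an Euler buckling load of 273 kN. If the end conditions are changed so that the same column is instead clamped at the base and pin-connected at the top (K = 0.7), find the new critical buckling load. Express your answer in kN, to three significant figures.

P_cr ∝ 1/K², so P_cr,new = P_cr,old × (K_old/K_new)² = 273 × (2/0.7)²
= 273 × 8.163 = 2230 kN

P_cr ≈ 2230 kN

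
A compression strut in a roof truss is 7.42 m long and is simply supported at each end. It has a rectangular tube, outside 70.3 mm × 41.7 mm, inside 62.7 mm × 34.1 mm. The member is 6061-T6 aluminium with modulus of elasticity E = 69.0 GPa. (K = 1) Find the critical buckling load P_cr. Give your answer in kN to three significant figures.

P_cr ≈ 2.69 kN

Weak-axis I_min = (h_o·b_o³ − h_i·b_i³)/12 with b_o = 41.7, b_i = 34.10 mm (shorter outer/inner sides).
I_min = (70.3×41.7³ − 62.70×34.10³)/12 = 2.176×10^5 mm⁴
I = 2.176×10^5 mm⁴ = 2.176×10^-7 m⁴
Effective length L_e = K·L = 1 × 7.42 = 7.420 m
P_cr = π²EI / L_e² = π² × 69.0×10⁹ × 2.176×10^-7 / 7.420² = 2.692×10^3 N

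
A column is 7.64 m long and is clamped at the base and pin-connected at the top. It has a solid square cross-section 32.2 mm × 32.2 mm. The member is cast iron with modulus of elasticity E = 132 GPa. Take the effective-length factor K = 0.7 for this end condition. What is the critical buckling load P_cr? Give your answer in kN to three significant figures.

P_cr ≈ 4.08 kN

I = a⁴/12 = 32.2⁴/12 = 8.959×10^4 mm⁴
I = 8.959×10^4 mm⁴ = 8.959×10^-8 m⁴
Effective length L_e = K·L = 0.7 × 7.64 = 5.348 m
P_cr = π²EI / L_e² = π² × 132×10⁹ × 8.959×10^-8 / 5.348² = 4.081×10^3 N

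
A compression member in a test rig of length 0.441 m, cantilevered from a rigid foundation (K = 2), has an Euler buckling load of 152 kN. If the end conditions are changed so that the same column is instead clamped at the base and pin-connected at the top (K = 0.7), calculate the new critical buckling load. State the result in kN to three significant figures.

P_cr ≈ 1240 kN

P_cr ∝ 1/K², so P_cr,new = P_cr,old × (K_old/K_new)² = 152 × (2/0.7)²
= 152 × 8.163 = 1240 kN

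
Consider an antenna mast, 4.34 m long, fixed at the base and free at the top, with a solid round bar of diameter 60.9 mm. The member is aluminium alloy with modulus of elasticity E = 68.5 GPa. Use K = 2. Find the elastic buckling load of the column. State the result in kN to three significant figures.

I = πd⁴/64 = π×60.9⁴/64 = 6.752×10^5 mm⁴
I = 6.752×10^5 mm⁴ = 6.752×10^-7 m⁴
Effective length L_e = K·L = 2 × 4.34 = 8.680 m
P_cr = π²EI / L_e² = π² × 68.5×10⁹ × 6.752×10^-7 / 8.680² = 6.059×10^3 N

P_cr ≈ 6.06 kN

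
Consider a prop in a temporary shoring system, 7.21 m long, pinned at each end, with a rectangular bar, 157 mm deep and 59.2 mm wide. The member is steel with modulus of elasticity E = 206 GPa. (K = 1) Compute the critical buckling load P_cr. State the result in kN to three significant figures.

Buckling occurs about the weak axis: I_min = h·b³/12 with b = 59.2 mm (the shorter side).
I_min = 157×59.2³/12 = 2.714×10^6 mm⁴
I = 2.714×10^6 mm⁴ = 2.714×10^-6 m⁴
Effective length L_e = K·L = 1 × 7.21 = 7.210 m
P_cr = π²EI / L_e² = π² × 206×10⁹ × 2.714×10^-6 / 7.210² = 1.062×10^5 N

P_cr ≈ 106 kN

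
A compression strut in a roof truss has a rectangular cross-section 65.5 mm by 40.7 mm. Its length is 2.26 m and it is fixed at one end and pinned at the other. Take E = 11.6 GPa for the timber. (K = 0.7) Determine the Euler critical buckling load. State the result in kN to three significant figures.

P_cr ≈ 16.8 kN

Buckling occurs about the weak axis: I_min = h·b³/12 with b = 40.7 mm (the shorter side).
I_min = 65.5×40.7³/12 = 3.680×10^5 mm⁴
I = 3.680×10^5 mm⁴ = 3.680×10^-7 m⁴
Effective length L_e = K·L = 0.7 × 2.26 = 1.582 m
P_cr = π²EI / L_e² = π² × 11.6×10⁹ × 3.680×10^-7 / 1.582² = 1.683×10^4 N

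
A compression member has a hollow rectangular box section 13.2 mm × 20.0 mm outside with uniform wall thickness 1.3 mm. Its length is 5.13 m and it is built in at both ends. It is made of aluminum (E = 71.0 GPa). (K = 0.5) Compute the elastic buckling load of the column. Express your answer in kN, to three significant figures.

Inner dimensions: h_i = 20.0 − 2×1.3 = 17.40 mm, b_i = 13.2 − 2×1.3 = 10.60 mm
Weak-axis I_min = (h_o·b_o³ − h_i·b_i³)/12 with b_o = 13.2, b_i = 10.60 mm (shorter outer/inner sides).
I_min = (20.0×13.2³ − 17.40×10.60³)/12 = 2.106×10^3 mm⁴
I = 2.106×10^3 mm⁴ = 2.106×10^-9 m⁴
Effective length L_e = K·L = 0.5 × 5.13 = 2.565 m
P_cr = π²EI / L_e² = π² × 71.0×10⁹ × 2.106×10^-9 / 2.565² = 224.3 N

P_cr ≈ 0.224 kN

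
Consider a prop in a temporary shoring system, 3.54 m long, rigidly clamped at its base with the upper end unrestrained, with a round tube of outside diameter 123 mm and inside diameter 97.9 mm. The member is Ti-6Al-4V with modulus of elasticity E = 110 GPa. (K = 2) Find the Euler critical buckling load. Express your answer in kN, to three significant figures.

P_cr ≈ 146 kN

d_o = 123 mm, d_i = 97.9 mm
I = π(d_o⁴ − d_i⁴)/64 = π(123⁴ − 97.90⁴)/64 = 6.726×10^6 mm⁴
I = 6.726×10^6 mm⁴ = 6.726×10^-6 m⁴
Effective length L_e = K·L = 2 × 3.54 = 7.080 m
P_cr = π²EI / L_e² = π² × 110×10⁹ × 6.726×10^-6 / 7.080² = 1.457×10^5 N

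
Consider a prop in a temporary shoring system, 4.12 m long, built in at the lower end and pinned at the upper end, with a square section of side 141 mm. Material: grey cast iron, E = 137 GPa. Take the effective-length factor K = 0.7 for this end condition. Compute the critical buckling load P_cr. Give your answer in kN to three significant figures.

I = a⁴/12 = 141⁴/12 = 3.294×10^7 mm⁴
I = 3.294×10^7 mm⁴ = 3.294×10^-5 m⁴
Effective length L_e = K·L = 0.7 × 4.12 = 2.884 m
P_cr = π²EI / L_e² = π² × 137×10⁹ × 3.294×10^-5 / 2.884² = 5.355×10^6 N

P_cr ≈ 5350 kN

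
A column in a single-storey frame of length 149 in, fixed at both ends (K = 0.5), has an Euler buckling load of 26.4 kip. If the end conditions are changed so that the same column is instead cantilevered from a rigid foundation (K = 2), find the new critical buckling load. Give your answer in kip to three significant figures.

P_cr ≈ 1.65 kip

P_cr ∝ 1/K², so P_cr,new = P_cr,old × (K_old/K_new)² = 26.4 × (0.5/2)²
= 26.4 × 0.06250 = 1.65 kip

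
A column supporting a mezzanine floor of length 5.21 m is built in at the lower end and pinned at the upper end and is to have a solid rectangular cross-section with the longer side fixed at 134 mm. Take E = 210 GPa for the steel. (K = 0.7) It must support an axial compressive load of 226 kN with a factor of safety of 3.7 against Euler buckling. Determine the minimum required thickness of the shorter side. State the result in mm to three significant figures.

Required P_cr = n·P = 3.7 × 226 = 836.2 kN
L_e = K·L = 0.7 × 5.21 = 3.647 m
Required I = P_cr·L_e²/(π²E) = 8.362×10^5 × 3.647² / (π² × 2.10×10^11) = 5.366×10^-6 m⁴
I_req = 5.366×10^6 mm⁴
Rectangle, weak axis: I_min = h·b³/12 with h = 134 mm fixed  ⇒  b = (12I/h)^(1/3) = 78.3 mm

b ≈ 78.3 mm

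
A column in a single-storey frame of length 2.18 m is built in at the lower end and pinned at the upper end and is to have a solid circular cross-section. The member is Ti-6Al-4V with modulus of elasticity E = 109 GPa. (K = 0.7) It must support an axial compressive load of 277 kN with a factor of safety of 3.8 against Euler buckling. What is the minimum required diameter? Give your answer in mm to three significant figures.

Required P_cr = n·P = 3.8 × 277 = 1053 kN
L_e = K·L = 0.7 × 2.18 = 1.526 m
Required I = P_cr·L_e²/(π²E) = 1.053×10^6 × 1.526² / (π² × 1.09×10^11) = 2.278×10^-6 m⁴
I_req = 2.278×10^6 mm⁴
Solid circle: I = πd⁴/64  ⇒  d = (64I/π)^(1/4) = (64×2.278×10^6/π)^(1/4) = 82.5 mm

d ≈ 82.5 mm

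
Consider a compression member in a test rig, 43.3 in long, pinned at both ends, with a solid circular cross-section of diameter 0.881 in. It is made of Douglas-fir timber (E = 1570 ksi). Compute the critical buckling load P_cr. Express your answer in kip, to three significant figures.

I = πd⁴/64 = π×0.881⁴/64 = 2.957×10^-2 in⁴
Effective length L_e = K·L = 1 × 43.3 = 43.30 in
P_cr = π²EI / L_e² = π² × 1570×10³ × 2.957×10^-2 / 43.30² = 244.4 lb

P_cr ≈ 0.244 kip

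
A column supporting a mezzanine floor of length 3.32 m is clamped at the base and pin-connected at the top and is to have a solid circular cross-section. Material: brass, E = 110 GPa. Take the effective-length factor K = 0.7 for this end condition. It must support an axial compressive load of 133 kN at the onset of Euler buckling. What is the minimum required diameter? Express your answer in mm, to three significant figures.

d ≈ 60.6 mm

L_e = K·L = 0.7 × 3.32 = 2.324 m
Required I = P_cr·L_e²/(π²E) = 1.330×10^5 × 2.324² / (π² × 1.10×10^11) = 6.617×10^-7 m⁴
I_req = 6.617×10^5 mm⁴
Solid circle: I = πd⁴/64  ⇒  d = (64I/π)^(1/4) = (64×6.617×10^5/π)^(1/4) = 60.6 mm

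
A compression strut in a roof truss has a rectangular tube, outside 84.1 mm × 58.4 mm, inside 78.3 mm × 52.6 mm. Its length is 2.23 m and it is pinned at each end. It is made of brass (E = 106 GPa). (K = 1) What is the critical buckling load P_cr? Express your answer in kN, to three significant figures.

P_cr ≈ 93.9 kN

Weak-axis I_min = (h_o·b_o³ − h_i·b_i³)/12 with b_o = 58.4, b_i = 52.60 mm (shorter outer/inner sides).
I_min = (84.1×58.4³ − 78.30×52.60³)/12 = 4.463×10^5 mm⁴
I = 4.463×10^5 mm⁴ = 4.463×10^-7 m⁴
Effective length L_e = K·L = 1 × 2.23 = 2.230 m
P_cr = π²EI / L_e² = π² × 106×10⁹ × 4.463×10^-7 / 2.230² = 9.389×10^4 N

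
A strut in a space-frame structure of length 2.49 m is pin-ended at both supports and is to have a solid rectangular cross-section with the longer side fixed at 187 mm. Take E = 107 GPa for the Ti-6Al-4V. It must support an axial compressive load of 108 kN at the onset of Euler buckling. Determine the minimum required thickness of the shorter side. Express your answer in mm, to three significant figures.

b ≈ 34.4 mm

L_e = K·L = 1 × 2.49 = 2.490 m
Required I = P_cr·L_e²/(π²E) = 1.080×10^5 × 2.490² / (π² × 1.07×10^11) = 6.341×10^-7 m⁴
I_req = 6.341×10^5 mm⁴
Rectangle, weak axis: I_min = h·b³/12 with h = 187 mm fixed  ⇒  b = (12I/h)^(1/3) = 34.4 mm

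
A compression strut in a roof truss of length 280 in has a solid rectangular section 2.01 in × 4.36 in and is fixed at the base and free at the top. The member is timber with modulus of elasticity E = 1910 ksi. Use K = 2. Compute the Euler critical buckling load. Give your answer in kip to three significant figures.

Buckling occurs about the weak axis: I_min = h·b³/12 with b = 2.01 in (the shorter side).
I_min = 4.36×2.01³/12 = 2.950 in⁴
Effective length L_e = K·L = 2 × 280 = 560.0 in
P_cr = π²EI / L_e² = π² × 1910×10³ × 2.950 / 560.0² = 177.4 lb

P_cr ≈ 0.177 kip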